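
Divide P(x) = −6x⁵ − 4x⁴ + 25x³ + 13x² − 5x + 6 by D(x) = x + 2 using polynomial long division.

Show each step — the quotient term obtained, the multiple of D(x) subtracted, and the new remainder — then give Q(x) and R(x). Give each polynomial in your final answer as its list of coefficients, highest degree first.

Step 1: lead(−6x⁵ − 4x⁴ + 25x³ + 13x² − 5x + 6) ÷ lead(D) = −6x⁵ ÷ x = −6x⁴. Subtract (−6x⁴)·D = −6x⁵ − 12x⁴. Remainder: 8x⁴ + 25x³ + 13x² − 5x + 6.
Step 2: lead(8x⁴ + 25x³ + 13x² − 5x + 6) ÷ lead(D) = 8x⁴ ÷ x = 8x³. Subtract (8x³)·D = 8x⁴ + 16x³. Remainder: 9x³ + 13x² − 5x + 6.
Step 3: lead(9x³ + 13x² − 5x + 6) ÷ lead(D) = 9x³ ÷ x = 9x². Subtract (9x²)·D = 9x³ + 18x². Remainder: −5x² − 5x + 6.
Step 4: lead(−5x² − 5x + 6) ÷ lead(D) = −5x² ÷ x = −5x. Subtract (−5x)·D = −5x² − 10x. Remainder: 5x + 6.
Step 5: lead(5x + 6) ÷ lead(D) = 5x ÷ x = 5. Subtract (5)·D = 5x + 10. Remainder: −4.

Q = [-6, 8, 9, -5, 5]; R = [-4]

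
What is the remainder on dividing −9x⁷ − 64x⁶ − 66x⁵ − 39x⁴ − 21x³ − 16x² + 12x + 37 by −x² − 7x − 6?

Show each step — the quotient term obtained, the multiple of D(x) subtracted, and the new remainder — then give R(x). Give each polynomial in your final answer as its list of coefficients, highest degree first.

R = [-7, -5]

Step 1: lead(−9x⁷ − 64x⁶ − 66x⁵ − 39x⁴ − 21x³ − 16x² + 12x + 37) ÷ lead(D) = −9x⁷ ÷ −x² = 9x⁵. Subtract (9x⁵)·D = −9x⁷ − 63x⁶ − 54x⁵. Remainder: −x⁶ − 12x⁵ − 39x⁴ − 21x³ − 16x² + 12x + 37.
Step 2: lead(−x⁶ − 12x⁵ − 39x⁴ − 21x³ − 16x² + 12x + 37) ÷ lead(D) = −x⁶ ÷ −x² = x⁴. Subtract (x⁴)·D = −x⁶ − 7x⁵ − 6x⁴. Remainder: −5x⁵ − 33x⁴ − 21x³ − 16x² + 12x + 37.
Step 3: lead(−5x⁵ − 33x⁴ − 21x³ − 16x² + 12x + 37) ÷ lead(D) = −5x⁵ ÷ −x² = 5x³. Subtract (5x³)·D = −5x⁵ − 35x⁴ − 30x³. Remainder: 2x⁴ + 9x³ − 16x² + 12x + 37.
Step 4: lead(2x⁴ + 9x³ − 16x² + 12x + 37) ÷ lead(D) = 2x⁴ ÷ −x² = −2x². Subtract (−2x²)·D = 2x⁴ + 14x³ + 12x². Remainder: −5x³ − 28x² + 12x + 37.
Step 5: lead(−5x³ − 28x² + 12x + 37) ÷ lead(D) = −5x³ ÷ −x² = 5x. Subtract (5x)·D = −5x³ − 35x² − 30x. Remainder: 7x² + 42x + 37.
Step 6: lead(7x² + 42x + 37) ÷ lead(D) = 7x² ÷ −x² = −7. Subtract (−7)·D = 7x² + 49x + 42. Remainder: −7x − 5.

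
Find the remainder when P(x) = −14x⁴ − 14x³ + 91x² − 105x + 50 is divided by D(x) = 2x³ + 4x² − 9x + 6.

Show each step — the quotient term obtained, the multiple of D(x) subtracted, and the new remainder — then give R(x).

Step 1: lead(−14x⁴ − 14x³ + 91x² − 105x + 50) ÷ lead(D) = −14x⁴ ÷ 2x³ = −7x. Subtract (−7x)·D = −14x⁴ − 28x³ + 63x² − 42x. Remainder: 14x³ + 28x² − 63x + 50.
Step 2: lead(14x³ + 28x² − 63x + 50) ÷ lead(D) = 14x³ ÷ 2x³ = 7. Subtract (7)·D = 14x³ + 28x² − 63x + 42. Remainder: 8.

R(x) = 8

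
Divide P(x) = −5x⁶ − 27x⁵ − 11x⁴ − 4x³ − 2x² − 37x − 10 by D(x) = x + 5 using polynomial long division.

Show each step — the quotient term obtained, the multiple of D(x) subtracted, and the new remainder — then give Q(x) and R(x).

Step 1: lead(−5x⁶ − 27x⁵ − 11x⁴ − 4x³ − 2x² − 37x − 10) ÷ lead(D) = −5x⁶ ÷ x = −5x⁵. Subtract (−5x⁵)·D = −5x⁶ − 25x⁵. Remainder: −2x⁵ − 11x⁴ − 4x³ − 2x² − 37x − 10.
Step 2: lead(−2x⁵ − 11x⁴ − 4x³ − 2x² − 37x − 10) ÷ lead(D) = −2x⁵ ÷ x = −2x⁴. Subtract (−2x⁴)·D = −2x⁵ − 10x⁴. Remainder: −x⁴ − 4x³ − 2x² − 37x − 10.
Step 3: lead(−x⁴ − 4x³ − 2x² − 37x − 10) ÷ lead(D) = −x⁴ ÷ x = −x³. Subtract (−x³)·D = −x⁴ − 5x³. Remainder: x³ − 2x² − 37x − 10.
Step 4: lead(x³ − 2x² − 37x − 10) ÷ lead(D) = x³ ÷ x = x². Subtract (x²)·D = x³ + 5x². Remainder: −7x² − 37x − 10.
Step 5: lead(−7x² − 37x − 10) ÷ lead(D) = −7x² ÷ x = −7x. Subtract (−7x)·D = −7x² − 35x. Remainder: −2x − 10.
Step 6: lead(−2x − 10) ÷ lead(D) = −2x ÷ x = −2. Subtract (−2)·D = −2x − 10. Remainder: 0.

Q(x) = −5x⁵ − 2x⁴ − x³ + x² − 7x − 2; R(x) = 0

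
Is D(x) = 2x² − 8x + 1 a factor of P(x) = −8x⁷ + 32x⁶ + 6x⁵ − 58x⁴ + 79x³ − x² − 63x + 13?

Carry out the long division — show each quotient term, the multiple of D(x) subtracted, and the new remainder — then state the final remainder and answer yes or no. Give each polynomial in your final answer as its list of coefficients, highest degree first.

Step 1: lead(−8x⁷ + 32x⁶ + 6x⁵ − 58x⁴ + 79x³ − x² − 63x + 13) ÷ lead(D) = −8x⁷ ÷ 2x² = −4x⁵. Subtract (−4x⁵)·D = −8x⁷ + 32x⁶ − 4x⁵. Remainder: 10x⁵ − 58x⁴ + 79x³ − x² − 63x + 13.
Step 2: lead(10x⁵ − 58x⁴ + 79x³ − x² − 63x + 13) ÷ lead(D) = 10x⁵ ÷ 2x² = 5x³. Subtract (5x³)·D = 10x⁵ − 40x⁴ + 5x³. Remainder: −18x⁴ + 74x³ − x² − 63x + 13.
Step 3: lead(−18x⁴ + 74x³ − x² − 63x + 13) ÷ lead(D) = −18x⁴ ÷ 2x² = −9x². Subtract (−9x²)·D = −18x⁴ + 72x³ − 9x². Remainder: 2x³ + 8x² − 63x + 13.
Step 4: lead(2x³ + 8x² − 63x + 13) ÷ lead(D) = 2x³ ÷ 2x² = x. Subtract (x)·D = 2x³ − 8x² + x. Remainder: 16x² − 64x + 13.
Step 5: lead(16x² − 64x + 13) ÷ lead(D) = 16x² ÷ 2x² = 8. Subtract (8)·D = 16x² − 64x + 8. Remainder: 5.

R = [5], so D(x) is not a factor of P(x). no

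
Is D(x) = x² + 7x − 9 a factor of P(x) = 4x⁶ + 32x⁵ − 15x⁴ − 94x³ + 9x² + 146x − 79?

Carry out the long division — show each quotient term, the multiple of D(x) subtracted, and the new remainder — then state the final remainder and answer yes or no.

R(x) = 2x + 2, so D(x) is not a factor of P(x). no

Step 1: lead(4x⁶ + 32x⁵ − 15x⁴ − 94x³ + 9x² + 146x − 79) ÷ lead(D) = 4x⁶ ÷ x² = 4x⁴. Subtract (4x⁴)·D = 4x⁶ + 28x⁵ − 36x⁴. Remainder: 4x⁵ + 21x⁴ − 94x³ + 9x² + 146x − 79.
Step 2: lead(4x⁵ + 21x⁴ − 94x³ + 9x² + 146x − 79) ÷ lead(D) = 4x⁵ ÷ x² = 4x³. Subtract (4x³)·D = 4x⁵ + 28x⁴ − 36x³. Remainder: −7x⁴ − 58x³ + 9x² + 146x − 79.
Step 3: lead(−7x⁴ − 58x³ + 9x² + 146x − 79) ÷ lead(D) = −7x⁴ ÷ x² = −7x². Subtract (−7x²)·D = −7x⁴ − 49x³ + 63x². Remainder: −9x³ − 54x² + 146x − 79.
Step 4: lead(−9x³ − 54x² + 146x − 79) ÷ lead(D) = −9x³ ÷ x² = −9x. Subtract (−9x)·D = −9x³ − 63x² + 81x. Remainder: 9x² + 65x − 79.
Step 5: lead(9x² + 65x − 79) ÷ lead(D) = 9x² ÷ x² = 9. Subtract (9)·D = 9x² + 63x − 81. Remainder: 2x + 2.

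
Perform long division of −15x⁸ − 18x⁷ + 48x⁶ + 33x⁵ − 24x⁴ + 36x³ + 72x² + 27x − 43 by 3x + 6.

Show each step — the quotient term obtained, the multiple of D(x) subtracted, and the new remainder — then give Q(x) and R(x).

Q(x) = −5x⁷ + 4x⁶ + 8x⁵ − 5x⁴ + 2x³ + 8x² + 8x − 7; R(x) = −1

Step 1: lead(−15x⁸ − 18x⁷ + 48x⁶ + 33x⁵ − 24x⁴ + 36x³ + 72x² + 27x − 43) ÷ lead(D) = −15x⁸ ÷ 3x = −5x⁷. Subtract (−5x⁷)·D = −15x⁸ − 30x⁷. Remainder: 12x⁷ + 48x⁶ + 33x⁵ − 24x⁴ + 36x³ + 72x² + 27x − 43.
Step 2: lead(12x⁷ + 48x⁶ + 33x⁵ − 24x⁴ + 36x³ + 72x² + 27x − 43) ÷ lead(D) = 12x⁷ ÷ 3x = 4x⁶. Subtract (4x⁶)·D = 12x⁷ + 24x⁶. Remainder: 24x⁶ + 33x⁵ − 24x⁴ + 36x³ + 72x² + 27x − 43.
Step 3: lead(24x⁶ + 33x⁵ − 24x⁴ + 36x³ + 72x² + 27x − 43) ÷ lead(D) = 24x⁶ ÷ 3x = 8x⁵. Subtract (8x⁵)·D = 24x⁶ + 48x⁵. Remainder: −15x⁵ − 24x⁴ + 36x³ + 72x² + 27x − 43.
Step 4: lead(−15x⁵ − 24x⁴ + 36x³ + 72x² + 27x − 43) ÷ lead(D) = −15x⁵ ÷ 3x = −5x⁴. Subtract (−5x⁴)·D = −15x⁵ − 30x⁴. Remainder: 6x⁴ + 36x³ + 72x² + 27x − 43.
Step 5: lead(6x⁴ + 36x³ + 72x² + 27x − 43) ÷ lead(D) = 6x⁴ ÷ 3x = 2x³. Subtract (2x³)·D = 6x⁴ + 12x³. Remainder: 24x³ + 72x² + 27x − 43.
Step 6: lead(24x³ + 72x² + 27x − 43) ÷ lead(D) = 24x³ ÷ 3x = 8x². Subtract (8x²)·D = 24x³ + 48x². Remainder: 24x² + 27x − 43.
Step 7: lead(24x² + 27x − 43) ÷ lead(D) = 24x² ÷ 3x = 8x. Subtract (8x)·D = 24x² + 48x. Remainder: −21x − 43.
Step 8: lead(−21x − 43) ÷ lead(D) = −21x ÷ 3x = −7. Subtract (−7)·D = −21x − 42. Remainder: −1.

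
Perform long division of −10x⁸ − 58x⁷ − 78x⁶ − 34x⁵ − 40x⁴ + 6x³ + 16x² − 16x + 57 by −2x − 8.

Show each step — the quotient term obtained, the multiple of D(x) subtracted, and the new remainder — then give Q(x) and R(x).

Step 1: lead(−10x⁸ − 58x⁷ − 78x⁶ − 34x⁵ − 40x⁴ + 6x³ + 16x² − 16x + 57) ÷ lead(D) = −10x⁸ ÷ −2x = 5x⁷. Subtract (5x⁷)·D = −10x⁸ − 40x⁷. Remainder: −18x⁷ − 78x⁶ − 34x⁵ − 40x⁴ + 6x³ + 16x² − 16x + 57.
Step 2: lead(−18x⁷ − 78x⁶ − 34x⁵ − 40x⁴ + 6x³ + 16x² − 16x + 57) ÷ lead(D) = −18x⁷ ÷ −2x = 9x⁶. Subtract (9x⁶)·D = −18x⁷ − 72x⁶. Remainder: −6x⁶ − 34x⁵ − 40x⁴ + 6x³ + 16x² − 16x + 57.
Step 3: lead(−6x⁶ − 34x⁵ − 40x⁴ + 6x³ + 16x² − 16x + 57) ÷ lead(D) = −6x⁶ ÷ −2x = 3x⁵. Subtract (3x⁵)·D = −6x⁶ − 24x⁵. Remainder: −10x⁵ − 40x⁴ + 6x³ + 16x² − 16x + 57.
Step 4: lead(−10x⁵ − 40x⁴ + 6x³ + 16x² − 16x + 57) ÷ lead(D) = −10x⁵ ÷ −2x = 5x⁴. Subtract (5x⁴)·D = −10x⁵ − 40x⁴. Remainder: 6x³ + 16x² − 16x + 57.
Step 5: lead(6x³ + 16x² − 16x + 57) ÷ lead(D) = 6x³ ÷ −2x = −3x². Subtract (−3x²)·D = 6x³ + 24x². Remainder: −8x² − 16x + 57.
Step 6: lead(−8x² − 16x + 57) ÷ lead(D) = −8x² ÷ −2x = 4x. Subtract (4x)·D = −8x² − 32x. Remainder: 16x + 57.
Step 7: lead(16x + 57) ÷ lead(D) = 16x ÷ −2x = −8. Subtract (−8)·D = 16x + 64. Remainder: −7.

Q(x) = 5x⁷ + 9x⁶ + 3x⁵ + 5x⁴ − 3x² + 4x − 8; R(x) = −7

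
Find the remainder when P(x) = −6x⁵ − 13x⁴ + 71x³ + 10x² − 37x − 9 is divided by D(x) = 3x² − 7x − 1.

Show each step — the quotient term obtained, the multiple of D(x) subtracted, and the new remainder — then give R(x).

R(x) = −4

Step 1: lead(−6x⁵ − 13x⁴ + 71x³ + 10x² − 37x − 9) ÷ lead(D) = −6x⁵ ÷ 3x² = −2x³. Subtract (−2x³)·D = −6x⁵ + 14x⁴ + 2x³. Remainder: −27x⁴ + 69x³ + 10x² − 37x − 9.
Step 2: lead(−27x⁴ + 69x³ + 10x² − 37x − 9) ÷ lead(D) = −27x⁴ ÷ 3x² = −9x². Subtract (−9x²)·D = −27x⁴ + 63x³ + 9x². Remainder: 6x³ + x² − 37x − 9.
Step 3: lead(6x³ + x² − 37x − 9) ÷ lead(D) = 6x³ ÷ 3x² = 2x. Subtract (2x)·D = 6x³ − 14x² − 2x. Remainder: 15x² − 35x − 9.
Step 4: lead(15x² − 35x − 9) ÷ lead(D) = 15x² ÷ 3x² = 5. Subtract (5)·D = 15x² − 35x − 5. Remainder: −4.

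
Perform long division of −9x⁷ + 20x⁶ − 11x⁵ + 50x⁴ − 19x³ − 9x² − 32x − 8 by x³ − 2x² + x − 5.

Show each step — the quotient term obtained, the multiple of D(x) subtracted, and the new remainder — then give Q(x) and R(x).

Step 1: lead(−9x⁷ + 20x⁶ − 11x⁵ + 50x⁴ − 19x³ − 9x² − 32x − 8) ÷ lead(D) = −9x⁷ ÷ x³ = −9x⁴. Subtract (−9x⁴)·D = −9x⁷ + 18x⁶ − 9x⁵ + 45x⁴. Remainder: 2x⁶ − 2x⁵ + 5x⁴ − 19x³ − 9x² − 32x − 8.
Step 2: lead(2x⁶ − 2x⁵ + 5x⁴ − 19x³ − 9x² − 32x − 8) ÷ lead(D) = 2x⁶ ÷ x³ = 2x³. Subtract (2x³)·D = 2x⁶ − 4x⁵ + 2x⁴ − 10x³. Remainder: 2x⁵ + 3x⁴ − 9x³ − 9x² − 32x − 8.
Step 3: lead(2x⁵ + 3x⁴ − 9x³ − 9x² − 32x − 8) ÷ lead(D) = 2x⁵ ÷ x³ = 2x². Subtract (2x²)·D = 2x⁵ − 4x⁴ + 2x³ − 10x². Remainder: 7x⁴ − 11x³ + x² − 32x − 8.
Step 4: lead(7x⁴ − 11x³ + x² − 32x − 8) ÷ lead(D) = 7x⁴ ÷ x³ = 7x. Subtract (7x)·D = 7x⁴ − 14x³ + 7x² − 35x. Remainder: 3x³ − 6x² + 3x − 8.
Step 5: lead(3x³ − 6x² + 3x − 8) ÷ lead(D) = 3x³ ÷ x³ = 3. Subtract (3)·D = 3x³ − 6x² + 3x − 15. Remainder: 7.

Q(x) = −9x⁴ + 2x³ + 2x² + 7x + 3; R(x) = 7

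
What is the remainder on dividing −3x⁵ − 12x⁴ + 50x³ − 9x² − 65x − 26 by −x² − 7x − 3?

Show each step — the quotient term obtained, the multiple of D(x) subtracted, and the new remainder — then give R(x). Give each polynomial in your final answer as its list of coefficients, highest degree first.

Step 1: lead(−3x⁵ − 12x⁴ + 50x³ − 9x² − 65x − 26) ÷ lead(D) = −3x⁵ ÷ −x² = 3x³. Subtract (3x³)·D = −3x⁵ − 21x⁴ − 9x³. Remainder: 9x⁴ + 59x³ − 9x² − 65x − 26.
Step 2: lead(9x⁴ + 59x³ − 9x² − 65x − 26) ÷ lead(D) = 9x⁴ ÷ −x² = −9x². Subtract (−9x²)·D = 9x⁴ + 63x³ + 27x². Remainder: −4x³ − 36x² − 65x − 26.
Step 3: lead(−4x³ − 36x² − 65x − 26) ÷ lead(D) = −4x³ ÷ −x² = 4x. Subtract (4x)·D = −4x³ − 28x² − 12x. Remainder: −8x² − 53x − 26.
Step 4: lead(−8x² − 53x − 26) ÷ lead(D) = −8x² ÷ −x² = 8. Subtract (8)·D = −8x² − 56x − 24. Remainder: 3x − 2.

R = [3, -2]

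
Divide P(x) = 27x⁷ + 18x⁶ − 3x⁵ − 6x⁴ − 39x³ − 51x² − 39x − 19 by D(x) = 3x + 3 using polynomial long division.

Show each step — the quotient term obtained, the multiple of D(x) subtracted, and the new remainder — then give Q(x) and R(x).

Q(x) = 9x⁶ − 3x⁵ + 2x⁴ − 4x³ − 9x² − 8x − 5; R(x) = −4

Step 1: lead(27x⁷ + 18x⁶ − 3x⁵ − 6x⁴ − 39x³ − 51x² − 39x − 19) ÷ lead(D) = 27x⁷ ÷ 3x = 9x⁶. Subtract (9x⁶)·D = 27x⁷ + 27x⁶. Remainder: −9x⁶ − 3x⁵ − 6x⁴ − 39x³ − 51x² − 39x − 19.
Step 2: lead(−9x⁶ − 3x⁵ − 6x⁴ − 39x³ − 51x² − 39x − 19) ÷ lead(D) = −9x⁶ ÷ 3x = −3x⁵. Subtract (−3x⁵)·D = −9x⁶ − 9x⁵. Remainder: 6x⁵ − 6x⁴ − 39x³ − 51x² − 39x − 19.
Step 3: lead(6x⁵ − 6x⁴ − 39x³ − 51x² − 39x − 19) ÷ lead(D) = 6x⁵ ÷ 3x = 2x⁴. Subtract (2x⁴)·D = 6x⁵ + 6x⁴. Remainder: −12x⁴ − 39x³ − 51x² − 39x − 19.
Step 4: lead(−12x⁴ − 39x³ − 51x² − 39x − 19) ÷ lead(D) = −12x⁴ ÷ 3x = −4x³. Subtract (−4x³)·D = −12x⁴ − 12x³. Remainder: −27x³ − 51x² − 39x − 19.
Step 5: lead(−27x³ − 51x² − 39x − 19) ÷ lead(D) = −27x³ ÷ 3x = −9x². Subtract (−9x²)·D = −27x³ − 27x². Remainder: −24x² − 39x − 19.
Step 6: lead(−24x² − 39x − 19) ÷ lead(D) = −24x² ÷ 3x = −8x. Subtract (−8x)·D = −24x² − 24x. Remainder: −15x − 19.
Step 7: lead(−15x − 19) ÷ lead(D) = −15x ÷ 3x = −5. Subtract (−5)·D = −15x − 15. Remainder: −4.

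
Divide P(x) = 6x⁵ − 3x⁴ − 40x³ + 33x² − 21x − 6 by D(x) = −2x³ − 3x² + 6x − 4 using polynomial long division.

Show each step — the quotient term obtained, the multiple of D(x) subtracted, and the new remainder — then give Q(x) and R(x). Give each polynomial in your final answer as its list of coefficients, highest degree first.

Step 1: lead(6x⁵ − 3x⁴ − 40x³ + 33x² − 21x − 6) ÷ lead(D) = 6x⁵ ÷ −2x³ = −3x². Subtract (−3x²)·D = 6x⁵ + 9x⁴ − 18x³ + 12x². Remainder: −12x⁴ − 22x³ + 21x² − 21x − 6.
Step 2: lead(−12x⁴ − 22x³ + 21x² − 21x − 6) ÷ lead(D) = −12x⁴ ÷ −2x³ = 6x. Subtract (6x)·D = −12x⁴ − 18x³ + 36x² − 24x. Remainder: −4x³ − 15x² + 3x − 6.
Step 3: lead(−4x³ − 15x² + 3x − 6) ÷ lead(D) = −4x³ ÷ −2x³ = 2. Subtract (2)·D = −4x³ − 6x² + 12x − 8. Remainder: −9x² − 9x + 2.

Q = [-3, 6, 2]; R = [-9, -9, 2]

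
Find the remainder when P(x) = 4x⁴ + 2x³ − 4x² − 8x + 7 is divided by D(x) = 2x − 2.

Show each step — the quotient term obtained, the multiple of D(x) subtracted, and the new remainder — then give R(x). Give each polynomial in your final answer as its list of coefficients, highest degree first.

Step 1: lead(4x⁴ + 2x³ − 4x² − 8x + 7) ÷ lead(D) = 4x⁴ ÷ 2x = 2x³. Subtract (2x³)·D = 4x⁴ − 4x³. Remainder: 6x³ − 4x² − 8x + 7.
Step 2: lead(6x³ − 4x² − 8x + 7) ÷ lead(D) = 6x³ ÷ 2x = 3x². Subtract (3x²)·D = 6x³ − 6x². Remainder: 2x² − 8x + 7.
Step 3: lead(2x² − 8x + 7) ÷ lead(D) = 2x² ÷ 2x = x. Subtract (x)·D = 2x² − 2x. Remainder: −6x + 7.
Step 4: lead(−6x + 7) ÷ lead(D) = −6x ÷ 2x = −3. Subtract (−3)·D = −6x + 6. Remainder: 1.

R = [1]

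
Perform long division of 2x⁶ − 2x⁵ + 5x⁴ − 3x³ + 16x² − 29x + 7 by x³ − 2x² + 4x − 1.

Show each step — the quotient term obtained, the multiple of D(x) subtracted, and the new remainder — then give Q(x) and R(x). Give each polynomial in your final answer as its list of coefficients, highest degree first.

Q = [2, 2, 1, -7]; R = [0]

Step 1: lead(2x⁶ − 2x⁵ + 5x⁴ − 3x³ + 16x² − 29x + 7) ÷ lead(D) = 2x⁶ ÷ x³ = 2x³. Subtract (2x³)·D = 2x⁶ − 4x⁵ + 8x⁴ − 2x³. Remainder: 2x⁵ − 3x⁴ − x³ + 16x² − 29x + 7.
Step 2: lead(2x⁵ − 3x⁴ − x³ + 16x² − 29x + 7) ÷ lead(D) = 2x⁵ ÷ x³ = 2x². Subtract (2x²)·D = 2x⁵ − 4x⁴ + 8x³ − 2x². Remainder: x⁴ − 9x³ + 18x² − 29x + 7.
Step 3: lead(x⁴ − 9x³ + 18x² − 29x + 7) ÷ lead(D) = x⁴ ÷ x³ = x. Subtract (x)·D = x⁴ − 2x³ + 4x² − x. Remainder: −7x³ + 14x² − 28x + 7.
Step 4: lead(−7x³ + 14x² − 28x + 7) ÷ lead(D) = −7x³ ÷ x³ = −7. Subtract (−7)·D = −7x³ + 14x² − 28x + 7. Remainder: 0.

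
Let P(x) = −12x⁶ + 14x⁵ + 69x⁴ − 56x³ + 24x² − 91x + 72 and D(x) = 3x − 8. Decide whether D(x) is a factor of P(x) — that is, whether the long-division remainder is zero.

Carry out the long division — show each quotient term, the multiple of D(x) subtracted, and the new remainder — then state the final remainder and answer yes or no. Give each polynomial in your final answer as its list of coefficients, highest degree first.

R = [0], so D(x) is a factor of P(x). yes

Step 1: lead(−12x⁶ + 14x⁵ + 69x⁴ − 56x³ + 24x² − 91x + 72) ÷ lead(D) = −12x⁶ ÷ 3x = −4x⁵. Subtract (−4x⁵)·D = −12x⁶ + 32x⁵. Remainder: −18x⁵ + 69x⁴ − 56x³ + 24x² − 91x + 72.
Step 2: lead(−18x⁵ + 69x⁴ − 56x³ + 24x² − 91x + 72) ÷ lead(D) = −18x⁵ ÷ 3x = −6x⁴. Subtract (−6x⁴)·D = −18x⁵ + 48x⁴. Remainder: 21x⁴ − 56x³ + 24x² − 91x + 72.
Step 3: lead(21x⁴ − 56x³ + 24x² − 91x + 72) ÷ lead(D) = 21x⁴ ÷ 3x = 7x³. Subtract (7x³)·D = 21x⁴ − 56x³. Remainder: 24x² − 91x + 72.
Step 4: lead(24x² − 91x + 72) ÷ lead(D) = 24x² ÷ 3x = 8x. Subtract (8x)·D = 24x² − 64x. Remainder: −27x + 72.
Step 5: lead(−27x + 72) ÷ lead(D) = −27x ÷ 3x = −9. Subtract (−9)·D = −27x + 72. Remainder: 0.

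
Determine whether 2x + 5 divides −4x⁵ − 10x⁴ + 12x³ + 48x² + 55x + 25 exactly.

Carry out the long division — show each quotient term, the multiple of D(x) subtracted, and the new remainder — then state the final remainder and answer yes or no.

R(x) = 0, so D(x) is a factor of P(x). yes

Step 1: lead(−4x⁵ − 10x⁴ + 12x³ + 48x² + 55x + 25) ÷ lead(D) = −4x⁵ ÷ 2x = −2x⁴. Subtract (−2x⁴)·D = −4x⁵ − 10x⁴. Remainder: 12x³ + 48x² + 55x + 25.
Step 2: lead(12x³ + 48x² + 55x + 25) ÷ lead(D) = 12x³ ÷ 2x = 6x². Subtract (6x²)·D = 12x³ + 30x². Remainder: 18x² + 55x + 25.
Step 3: lead(18x² + 55x + 25) ÷ lead(D) = 18x² ÷ 2x = 9x. Subtract (9x)·D = 18x² + 45x. Remainder: 10x + 25.
Step 4: lead(10x + 25) ÷ lead(D) = 10x ÷ 2x = 5. Subtract (5)·D = 10x + 25. Remainder: 0.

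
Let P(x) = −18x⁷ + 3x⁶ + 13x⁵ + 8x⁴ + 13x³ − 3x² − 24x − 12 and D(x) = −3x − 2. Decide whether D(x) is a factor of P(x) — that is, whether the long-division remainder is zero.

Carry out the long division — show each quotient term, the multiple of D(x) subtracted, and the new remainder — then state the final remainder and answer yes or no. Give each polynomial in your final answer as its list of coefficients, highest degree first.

R = [0], so D(x) is a factor of P(x). yes

Step 1: lead(−18x⁷ + 3x⁶ + 13x⁵ + 8x⁴ + 13x³ − 3x² − 24x − 12) ÷ lead(D) = −18x⁷ ÷ −3x = 6x⁶. Subtract (6x⁶)·D = −18x⁷ − 12x⁶. Remainder: 15x⁶ + 13x⁵ + 8x⁴ + 13x³ − 3x² − 24x − 12.
Step 2: lead(15x⁶ + 13x⁵ + 8x⁴ + 13x³ − 3x² − 24x − 12) ÷ lead(D) = 15x⁶ ÷ −3x = −5x⁵. Subtract (−5x⁵)·D = 15x⁶ + 10x⁵. Remainder: 3x⁵ + 8x⁴ + 13x³ − 3x² − 24x − 12.
Step 3: lead(3x⁵ + 8x⁴ + 13x³ − 3x² − 24x − 12) ÷ lead(D) = 3x⁵ ÷ −3x = −x⁴. Subtract (−x⁴)·D = 3x⁵ + 2x⁴. Remainder: 6x⁴ + 13x³ − 3x² − 24x − 12.
Step 4: lead(6x⁴ + 13x³ − 3x² − 24x − 12) ÷ lead(D) = 6x⁴ ÷ −3x = −2x³. Subtract (−2x³)·D = 6x⁴ + 4x³. Remainder: 9x³ − 3x² − 24x − 12.
Step 5: lead(9x³ − 3x² − 24x − 12) ÷ lead(D) = 9x³ ÷ −3x = −3x². Subtract (−3x²)·D = 9x³ + 6x². Remainder: −9x² − 24x − 12.
Step 6: lead(−9x² − 24x − 12) ÷ lead(D) = −9x² ÷ −3x = 3x. Subtract (3x)·D = −9x² − 6x. Remainder: −18x − 12.
Step 7: lead(−18x − 12) ÷ lead(D) = −18x ÷ −3x = 6. Subtract (6)·D = −18x − 12. Remainder: 0.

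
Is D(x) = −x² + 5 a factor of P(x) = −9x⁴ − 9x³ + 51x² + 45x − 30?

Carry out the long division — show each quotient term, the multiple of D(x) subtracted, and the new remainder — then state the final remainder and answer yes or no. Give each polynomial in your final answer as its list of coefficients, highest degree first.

Step 1: lead(−9x⁴ − 9x³ + 51x² + 45x − 30) ÷ lead(D) = −9x⁴ ÷ −x² = 9x². Subtract (9x²)·D = −9x⁴ + 45x². Remainder: −9x³ + 6x² + 45x − 30.
Step 2: lead(−9x³ + 6x² + 45x − 30) ÷ lead(D) = −9x³ ÷ −x² = 9x. Subtract (9x)·D = −9x³ + 45x. Remainder: 6x² − 30.
Step 3: lead(6x² − 30) ÷ lead(D) = 6x² ÷ −x² = −6. Subtract (−6)·D = 6x² − 30. Remainder: 0.

R = [0], so D(x) is a factor of P(x). yes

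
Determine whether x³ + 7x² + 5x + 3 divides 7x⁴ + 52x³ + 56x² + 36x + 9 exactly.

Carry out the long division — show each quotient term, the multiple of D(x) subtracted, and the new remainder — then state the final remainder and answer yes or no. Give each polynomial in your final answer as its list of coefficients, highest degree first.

Step 1: lead(7x⁴ + 52x³ + 56x² + 36x + 9) ÷ lead(D) = 7x⁴ ÷ x³ = 7x. Subtract (7x)·D = 7x⁴ + 49x³ + 35x² + 21x. Remainder: 3x³ + 21x² + 15x + 9.
Step 2: lead(3x³ + 21x² + 15x + 9) ÷ lead(D) = 3x³ ÷ x³ = 3. Subtract (3)·D = 3x³ + 21x² + 15x + 9. Remainder: 0.

R = [0], so D(x) is a factor of P(x). yes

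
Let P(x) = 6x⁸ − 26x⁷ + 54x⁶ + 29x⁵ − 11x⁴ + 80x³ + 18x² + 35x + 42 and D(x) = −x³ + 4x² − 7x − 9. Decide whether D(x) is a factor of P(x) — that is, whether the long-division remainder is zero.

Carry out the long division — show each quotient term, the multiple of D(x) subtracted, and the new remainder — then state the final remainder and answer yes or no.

R(x) = 9x − 3, so D(x) is not a factor of P(x). no

Step 1: lead(6x⁸ − 26x⁷ + 54x⁶ + 29x⁵ − 11x⁴ + 80x³ + 18x² + 35x + 42) ÷ lead(D) = 6x⁸ ÷ −x³ = −6x⁵. Subtract (−6x⁵)·D = 6x⁸ − 24x⁷ + 42x⁶ + 54x⁵. Remainder: −2x⁷ + 12x⁶ − 25x⁵ − 11x⁴ + 80x³ + 18x² + 35x + 42.
Step 2: lead(−2x⁷ + 12x⁶ − 25x⁵ − 11x⁴ + 80x³ + 18x² + 35x + 42) ÷ lead(D) = −2x⁷ ÷ −x³ = 2x⁴. Subtract (2x⁴)·D = −2x⁷ + 8x⁶ − 14x⁵ − 18x⁴. Remainder: 4x⁶ − 11x⁵ + 7x⁴ + 80x³ + 18x² + 35x + 42.
Step 3: lead(4x⁶ − 11x⁵ + 7x⁴ + 80x³ + 18x² + 35x + 42) ÷ lead(D) = 4x⁶ ÷ −x³ = −4x³. Subtract (−4x³)·D = 4x⁶ − 16x⁵ + 28x⁴ + 36x³. Remainder: 5x⁵ − 21x⁴ + 44x³ + 18x² + 35x + 42.
Step 4: lead(5x⁵ − 21x⁴ + 44x³ + 18x² + 35x + 42) ÷ lead(D) = 5x⁵ ÷ −x³ = −5x². Subtract (−5x²)·D = 5x⁵ − 20x⁴ + 35x³ + 45x². Remainder: −x⁴ + 9x³ − 27x² + 35x + 42.
Step 5: lead(−x⁴ + 9x³ − 27x² + 35x + 42) ÷ lead(D) = −x⁴ ÷ −x³ = x. Subtract (x)·D = −x⁴ + 4x³ − 7x² − 9x. Remainder: 5x³ − 20x² + 44x + 42.
Step 6: lead(5x³ − 20x² + 44x + 42) ÷ lead(D) = 5x³ ÷ −x³ = −5. Subtract (−5)·D = 5x³ − 20x² + 35x + 45. Remainder: 9x − 3.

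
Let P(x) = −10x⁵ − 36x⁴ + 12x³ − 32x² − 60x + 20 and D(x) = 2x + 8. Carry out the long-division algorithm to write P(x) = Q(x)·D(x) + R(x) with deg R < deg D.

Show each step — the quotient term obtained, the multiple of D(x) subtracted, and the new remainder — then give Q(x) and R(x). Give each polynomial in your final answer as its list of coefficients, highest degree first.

Q = [-5, 2, -2, -8, 2]; R = [4]

Step 1: lead(−10x⁵ − 36x⁴ + 12x³ − 32x² − 60x + 20) ÷ lead(D) = −10x⁵ ÷ 2x = −5x⁴. Subtract (−5x⁴)·D = −10x⁵ − 40x⁴. Remainder: 4x⁴ + 12x³ − 32x² − 60x + 20.
Step 2: lead(4x⁴ + 12x³ − 32x² − 60x + 20) ÷ lead(D) = 4x⁴ ÷ 2x = 2x³. Subtract (2x³)·D = 4x⁴ + 16x³. Remainder: −4x³ − 32x² − 60x + 20.
Step 3: lead(−4x³ − 32x² − 60x + 20) ÷ lead(D) = −4x³ ÷ 2x = −2x². Subtract (−2x²)·D = −4x³ − 16x². Remainder: −16x² − 60x + 20.
Step 4: lead(−16x² − 60x + 20) ÷ lead(D) = −16x² ÷ 2x = −8x. Subtract (−8x)·D = −16x² − 64x. Remainder: 4x + 20.
Step 5: lead(4x + 20) ÷ lead(D) = 4x ÷ 2x = 2. Subtract (2)·D = 4x + 16. Remainder: 4.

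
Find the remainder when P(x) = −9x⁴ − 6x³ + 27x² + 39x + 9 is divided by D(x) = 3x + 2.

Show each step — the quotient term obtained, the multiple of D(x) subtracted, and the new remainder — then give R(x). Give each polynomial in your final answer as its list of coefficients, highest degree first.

Step 1: lead(−9x⁴ − 6x³ + 27x² + 39x + 9) ÷ lead(D) = −9x⁴ ÷ 3x = −3x³. Subtract (−3x³)·D = −9x⁴ − 6x³. Remainder: 27x² + 39x + 9.
Step 2: lead(27x² + 39x + 9) ÷ lead(D) = 27x² ÷ 3x = 9x. Subtract (9x)·D = 27x² + 18x. Remainder: 21x + 9.
Step 3: lead(21x + 9) ÷ lead(D) = 21x ÷ 3x = 7. Subtract (7)·D = 21x + 14. Remainder: −5.

R = [-5]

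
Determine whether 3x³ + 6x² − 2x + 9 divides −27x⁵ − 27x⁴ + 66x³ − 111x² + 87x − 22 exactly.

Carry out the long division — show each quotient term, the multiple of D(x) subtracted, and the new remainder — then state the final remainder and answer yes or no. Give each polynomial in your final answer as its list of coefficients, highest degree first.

R = [2, -4], so D(x) is not a factor of P(x). no

Step 1: lead(−27x⁵ − 27x⁴ + 66x³ − 111x² + 87x − 22) ÷ lead(D) = −27x⁵ ÷ 3x³ = −9x². Subtract (−9x²)·D = −27x⁵ − 54x⁴ + 18x³ − 81x². Remainder: 27x⁴ + 48x³ − 30x² + 87x − 22.
Step 2: lead(27x⁴ + 48x³ − 30x² + 87x − 22) ÷ lead(D) = 27x⁴ ÷ 3x³ = 9x. Subtract (9x)·D = 27x⁴ + 54x³ − 18x² + 81x. Remainder: −6x³ − 12x² + 6x − 22.
Step 3: lead(−6x³ − 12x² + 6x − 22) ÷ lead(D) = −6x³ ÷ 3x³ = −2. Subtract (−2)·D = −6x³ − 12x² + 4x − 18. Remainder: 2x − 4.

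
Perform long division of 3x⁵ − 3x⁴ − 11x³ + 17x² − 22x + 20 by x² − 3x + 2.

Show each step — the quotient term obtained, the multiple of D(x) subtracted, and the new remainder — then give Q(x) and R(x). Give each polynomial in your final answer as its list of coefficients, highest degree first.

Q = [3, 6, 1, 8]; R = [4]

Step 1: lead(3x⁵ − 3x⁴ − 11x³ + 17x² − 22x + 20) ÷ lead(D) = 3x⁵ ÷ x² = 3x³. Subtract (3x³)·D = 3x⁵ − 9x⁴ + 6x³. Remainder: 6x⁴ − 17x³ + 17x² − 22x + 20.
Step 2: lead(6x⁴ − 17x³ + 17x² − 22x + 20) ÷ lead(D) = 6x⁴ ÷ x² = 6x². Subtract (6x²)·D = 6x⁴ − 18x³ + 12x². Remainder: x³ + 5x² − 22x + 20.
Step 3: lead(x³ + 5x² − 22x + 20) ÷ lead(D) = x³ ÷ x² = x. Subtract (x)·D = x³ − 3x² + 2x. Remainder: 8x² − 24x + 20.
Step 4: lead(8x² − 24x + 20) ÷ lead(D) = 8x² ÷ x² = 8. Subtract (8)·D = 8x² − 24x + 16. Remainder: 4.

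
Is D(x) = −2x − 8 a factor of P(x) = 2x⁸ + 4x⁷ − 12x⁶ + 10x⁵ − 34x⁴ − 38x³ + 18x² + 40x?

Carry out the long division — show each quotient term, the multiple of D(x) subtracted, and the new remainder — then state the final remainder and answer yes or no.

Step 1: lead(2x⁸ + 4x⁷ − 12x⁶ + 10x⁵ − 34x⁴ − 38x³ + 18x² + 40x) ÷ lead(D) = 2x⁸ ÷ −2x = −x⁷. Subtract (−x⁷)·D = 2x⁸ + 8x⁷. Remainder: −4x⁷ − 12x⁶ + 10x⁵ − 34x⁴ − 38x³ + 18x² + 40x.
Step 2: lead(−4x⁷ − 12x⁶ + 10x⁵ − 34x⁴ − 38x³ + 18x² + 40x) ÷ lead(D) = −4x⁷ ÷ −2x = 2x⁶. Subtract (2x⁶)·D = −4x⁷ − 16x⁶. Remainder: 4x⁶ + 10x⁵ − 34x⁴ − 38x³ + 18x² + 40x.
Step 3: lead(4x⁶ + 10x⁵ − 34x⁴ − 38x³ + 18x² + 40x) ÷ lead(D) = 4x⁶ ÷ −2x = −2x⁵. Subtract (−2x⁵)·D = 4x⁶ + 16x⁵. Remainder: −6x⁵ − 34x⁴ − 38x³ + 18x² + 40x.
Step 4: lead(−6x⁵ − 34x⁴ − 38x³ + 18x² + 40x) ÷ lead(D) = −6x⁵ ÷ −2x = 3x⁴. Subtract (3x⁴)·D = −6x⁵ − 24x⁴. Remainder: −10x⁴ − 38x³ + 18x² + 40x.
Step 5: lead(−10x⁴ − 38x³ + 18x² + 40x) ÷ lead(D) = −10x⁴ ÷ −2x = 5x³. Subtract (5x³)·D = −10x⁴ − 40x³. Remainder: 2x³ + 18x² + 40x.
Step 6: lead(2x³ + 18x² + 40x) ÷ lead(D) = 2x³ ÷ −2x = −x². Subtract (−x²)·D = 2x³ + 8x². Remainder: 10x² + 40x.
Step 7: lead(10x² + 40x) ÷ lead(D) = 10x² ÷ −2x = −5x. Subtract (−5x)·D = 10x² + 40x. Remainder: 0.

R(x) = 0, so D(x) is a factor of P(x). yes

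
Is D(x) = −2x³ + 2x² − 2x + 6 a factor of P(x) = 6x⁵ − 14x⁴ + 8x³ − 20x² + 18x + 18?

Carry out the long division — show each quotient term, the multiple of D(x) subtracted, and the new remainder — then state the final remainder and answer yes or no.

Step 1: lead(6x⁵ − 14x⁴ + 8x³ − 20x² + 18x + 18) ÷ lead(D) = 6x⁵ ÷ −2x³ = −3x². Subtract (−3x²)·D = 6x⁵ − 6x⁴ + 6x³ − 18x². Remainder: −8x⁴ + 2x³ − 2x² + 18x + 18.
Step 2: lead(−8x⁴ + 2x³ − 2x² + 18x + 18) ÷ lead(D) = −8x⁴ ÷ −2x³ = 4x. Subtract (4x)·D = −8x⁴ + 8x³ − 8x² + 24x. Remainder: −6x³ + 6x² − 6x + 18.
Step 3: lead(−6x³ + 6x² − 6x + 18) ÷ lead(D) = −6x³ ÷ −2x³ = 3. Subtract (3)·D = −6x³ + 6x² − 6x + 18. Remainder: 0.

R(x) = 0, so D(x) is a factor of P(x). yes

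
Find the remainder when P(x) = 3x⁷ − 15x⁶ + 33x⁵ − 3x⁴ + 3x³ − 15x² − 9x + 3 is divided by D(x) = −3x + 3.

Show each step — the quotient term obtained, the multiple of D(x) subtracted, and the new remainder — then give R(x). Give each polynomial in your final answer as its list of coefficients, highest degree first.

R = [0]

Step 1: lead(3x⁷ − 15x⁶ + 33x⁵ − 3x⁴ + 3x³ − 15x² − 9x + 3) ÷ lead(D) = 3x⁷ ÷ −3x = −x⁶. Subtract (−x⁶)·D = 3x⁷ − 3x⁶. Remainder: −12x⁶ + 33x⁵ − 3x⁴ + 3x³ − 15x² − 9x + 3.
Step 2: lead(−12x⁶ + 33x⁵ − 3x⁴ + 3x³ − 15x² − 9x + 3) ÷ lead(D) = −12x⁶ ÷ −3x = 4x⁵. Subtract (4x⁵)·D = −12x⁶ + 12x⁵. Remainder: 21x⁵ − 3x⁴ + 3x³ − 15x² − 9x + 3.
Step 3: lead(21x⁵ − 3x⁴ + 3x³ − 15x² − 9x + 3) ÷ lead(D) = 21x⁵ ÷ −3x = −7x⁴. Subtract (−7x⁴)·D = 21x⁵ − 21x⁴. Remainder: 18x⁴ + 3x³ − 15x² − 9x + 3.
Step 4: lead(18x⁴ + 3x³ − 15x² − 9x + 3) ÷ lead(D) = 18x⁴ ÷ −3x = −6x³. Subtract (−6x³)·D = 18x⁴ − 18x³. Remainder: 21x³ − 15x² − 9x + 3.
Step 5: lead(21x³ − 15x² − 9x + 3) ÷ lead(D) = 21x³ ÷ −3x = −7x². Subtract (−7x²)·D = 21x³ − 21x². Remainder: 6x² − 9x + 3.
Step 6: lead(6x² − 9x + 3) ÷ lead(D) = 6x² ÷ −3x = −2x. Subtract (−2x)·D = 6x² − 6x. Remainder: −3x + 3.
Step 7: lead(−3x + 3) ÷ lead(D) = −3x ÷ −3x = 1. Subtract (1)·D = −3x + 3. Remainder: 0.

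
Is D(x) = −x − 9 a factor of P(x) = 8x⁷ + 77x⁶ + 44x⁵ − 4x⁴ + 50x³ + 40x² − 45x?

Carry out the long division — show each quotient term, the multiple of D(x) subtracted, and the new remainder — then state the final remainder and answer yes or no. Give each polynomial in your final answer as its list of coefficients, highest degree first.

Step 1: lead(8x⁷ + 77x⁶ + 44x⁵ − 4x⁴ + 50x³ + 40x² − 45x) ÷ lead(D) = 8x⁷ ÷ −x = −8x⁶. Subtract (−8x⁶)·D = 8x⁷ + 72x⁶. Remainder: 5x⁶ + 44x⁵ − 4x⁴ + 50x³ + 40x² − 45x.
Step 2: lead(5x⁶ + 44x⁵ − 4x⁴ + 50x³ + 40x² − 45x) ÷ lead(D) = 5x⁶ ÷ −x = −5x⁵. Subtract (−5x⁵)·D = 5x⁶ + 45x⁵. Remainder: −x⁵ − 4x⁴ + 50x³ + 40x² − 45x.
Step 3: lead(−x⁵ − 4x⁴ + 50x³ + 40x² − 45x) ÷ lead(D) = −x⁵ ÷ −x = x⁴. Subtract (x⁴)·D = −x⁵ − 9x⁴. Remainder: 5x⁴ + 50x³ + 40x² − 45x.
Step 4: lead(5x⁴ + 50x³ + 40x² − 45x) ÷ lead(D) = 5x⁴ ÷ −x = −5x³. Subtract (−5x³)·D = 5x⁴ + 45x³. Remainder: 5x³ + 40x² − 45x.
Step 5: lead(5x³ + 40x² − 45x) ÷ lead(D) = 5x³ ÷ −x = −5x². Subtract (−5x²)·D = 5x³ + 45x². Remainder: −5x² − 45x.
Step 6: lead(−5x² − 45x) ÷ lead(D) = −5x² ÷ −x = 5x. Subtract (5x)·D = −5x² − 45x. Remainder: 0.

R = [0], so D(x) is a factor of P(x). yes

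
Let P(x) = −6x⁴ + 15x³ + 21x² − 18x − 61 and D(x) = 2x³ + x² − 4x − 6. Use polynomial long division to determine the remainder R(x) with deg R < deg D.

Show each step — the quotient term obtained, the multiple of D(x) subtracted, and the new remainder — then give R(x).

R(x) = −7

Step 1: lead(−6x⁴ + 15x³ + 21x² − 18x − 61) ÷ lead(D) = −6x⁴ ÷ 2x³ = −3x. Subtract (−3x)·D = −6x⁴ − 3x³ + 12x² + 18x. Remainder: 18x³ + 9x² − 36x − 61.
Step 2: lead(18x³ + 9x² − 36x − 61) ÷ lead(D) = 18x³ ÷ 2x³ = 9. Subtract (9)·D = 18x³ + 9x² − 36x − 54. Remainder: −7.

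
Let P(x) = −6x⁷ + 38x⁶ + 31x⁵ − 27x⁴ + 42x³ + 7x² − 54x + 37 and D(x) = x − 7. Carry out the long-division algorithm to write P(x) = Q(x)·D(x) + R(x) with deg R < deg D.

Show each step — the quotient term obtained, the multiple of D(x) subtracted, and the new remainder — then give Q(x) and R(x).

Q(x) = −6x⁶ − 4x⁵ + 3x⁴ − 6x³ + 7x − 5; R(x) = 2

Step 1: lead(−6x⁷ + 38x⁶ + 31x⁵ − 27x⁴ + 42x³ + 7x² − 54x + 37) ÷ lead(D) = −6x⁷ ÷ x = −6x⁶. Subtract (−6x⁶)·D = −6x⁷ + 42x⁶. Remainder: −4x⁶ + 31x⁵ − 27x⁴ + 42x³ + 7x² − 54x + 37.
Step 2: lead(−4x⁶ + 31x⁵ − 27x⁴ + 42x³ + 7x² − 54x + 37) ÷ lead(D) = −4x⁶ ÷ x = −4x⁵. Subtract (−4x⁵)·D = −4x⁶ + 28x⁵. Remainder: 3x⁵ − 27x⁴ + 42x³ + 7x² − 54x + 37.
Step 3: lead(3x⁵ − 27x⁴ + 42x³ + 7x² − 54x + 37) ÷ lead(D) = 3x⁵ ÷ x = 3x⁴. Subtract (3x⁴)·D = 3x⁵ − 21x⁴. Remainder: −6x⁴ + 42x³ + 7x² − 54x + 37.
Step 4: lead(−6x⁴ + 42x³ + 7x² − 54x + 37) ÷ lead(D) = −6x⁴ ÷ x = −6x³. Subtract (−6x³)·D = −6x⁴ + 42x³. Remainder: 7x² − 54x + 37.
Step 5: lead(7x² − 54x + 37) ÷ lead(D) = 7x² ÷ x = 7x. Subtract (7x)·D = 7x² − 49x. Remainder: −5x + 37.
Step 6: lead(−5x + 37) ÷ lead(D) = −5x ÷ x = −5. Subtract (−5)·D = −5x + 35. Remainder: 2.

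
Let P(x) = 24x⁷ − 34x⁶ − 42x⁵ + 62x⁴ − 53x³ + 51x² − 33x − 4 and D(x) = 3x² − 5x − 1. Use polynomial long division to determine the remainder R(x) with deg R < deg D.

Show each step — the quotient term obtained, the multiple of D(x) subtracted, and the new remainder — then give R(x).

R(x) = 4

Step 1: lead(24x⁷ − 34x⁶ − 42x⁵ + 62x⁴ − 53x³ + 51x² − 33x − 4) ÷ lead(D) = 24x⁷ ÷ 3x² = 8x⁵. Subtract (8x⁵)·D = 24x⁷ − 40x⁶ − 8x⁵. Remainder: 6x⁶ − 34x⁵ + 62x⁴ − 53x³ + 51x² − 33x − 4.
Step 2: lead(6x⁶ − 34x⁵ + 62x⁴ − 53x³ + 51x² − 33x − 4) ÷ lead(D) = 6x⁶ ÷ 3x² = 2x⁴. Subtract (2x⁴)·D = 6x⁶ − 10x⁵ − 2x⁴. Remainder: −24x⁵ + 64x⁴ − 53x³ + 51x² − 33x − 4.
Step 3: lead(−24x⁵ + 64x⁴ − 53x³ + 51x² − 33x − 4) ÷ lead(D) = −24x⁵ ÷ 3x² = −8x³. Subtract (−8x³)·D = −24x⁵ + 40x⁴ + 8x³. Remainder: 24x⁴ − 61x³ + 51x² − 33x − 4.
Step 4: lead(24x⁴ − 61x³ + 51x² − 33x − 4) ÷ lead(D) = 24x⁴ ÷ 3x² = 8x². Subtract (8x²)·D = 24x⁴ − 40x³ − 8x². Remainder: −21x³ + 59x² − 33x − 4.
Step 5: lead(−21x³ + 59x² − 33x − 4) ÷ lead(D) = −21x³ ÷ 3x² = −7x. Subtract (−7x)·D = −21x³ + 35x² + 7x. Remainder: 24x² − 40x − 4.
Step 6: lead(24x² − 40x − 4) ÷ lead(D) = 24x² ÷ 3x² = 8. Subtract (8)·D = 24x² − 40x − 8. Remainder: 4.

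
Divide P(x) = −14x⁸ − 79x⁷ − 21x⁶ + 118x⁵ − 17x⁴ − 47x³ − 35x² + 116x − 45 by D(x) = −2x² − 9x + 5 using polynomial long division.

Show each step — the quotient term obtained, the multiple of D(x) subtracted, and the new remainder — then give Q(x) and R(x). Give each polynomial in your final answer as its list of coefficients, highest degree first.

Q = [7, 8, -8, -3, 2, 7, -9]; R = [0]

Step 1: lead(−14x⁸ − 79x⁷ − 21x⁶ + 118x⁵ − 17x⁴ − 47x³ − 35x² + 116x − 45) ÷ lead(D) = −14x⁸ ÷ −2x² = 7x⁶. Subtract (7x⁶)·D = −14x⁸ − 63x⁷ + 35x⁶. Remainder: −16x⁷ − 56x⁶ + 118x⁵ − 17x⁴ − 47x³ − 35x² + 116x − 45.
Step 2: lead(−16x⁷ − 56x⁶ + 118x⁵ − 17x⁴ − 47x³ − 35x² + 116x − 45) ÷ lead(D) = −16x⁷ ÷ −2x² = 8x⁵. Subtract (8x⁵)·D = −16x⁷ − 72x⁶ + 40x⁵. Remainder: 16x⁶ + 78x⁵ − 17x⁴ − 47x³ − 35x² + 116x − 45.
Step 3: lead(16x⁶ + 78x⁵ − 17x⁴ − 47x³ − 35x² + 116x − 45) ÷ lead(D) = 16x⁶ ÷ −2x² = −8x⁴. Subtract (−8x⁴)·D = 16x⁶ + 72x⁵ − 40x⁴. Remainder: 6x⁵ + 23x⁴ − 47x³ − 35x² + 116x − 45.
Step 4: lead(6x⁵ + 23x⁴ − 47x³ − 35x² + 116x − 45) ÷ lead(D) = 6x⁵ ÷ −2x² = −3x³. Subtract (−3x³)·D = 6x⁵ + 27x⁴ − 15x³. Remainder: −4x⁴ − 32x³ − 35x² + 116x − 45.
Step 5: lead(−4x⁴ − 32x³ − 35x² + 116x − 45) ÷ lead(D) = −4x⁴ ÷ −2x² = 2x². Subtract (2x²)·D = −4x⁴ − 18x³ + 10x². Remainder: −14x³ − 45x² + 116x − 45.
Step 6: lead(−14x³ − 45x² + 116x − 45) ÷ lead(D) = −14x³ ÷ −2x² = 7x. Subtract (7x)·D = −14x³ − 63x² + 35x. Remainder: 18x² + 81x − 45.
Step 7: lead(18x² + 81x − 45) ÷ lead(D) = 18x² ÷ −2x² = −9. Subtract (−9)·D = 18x² + 81x − 45. Remainder: 0.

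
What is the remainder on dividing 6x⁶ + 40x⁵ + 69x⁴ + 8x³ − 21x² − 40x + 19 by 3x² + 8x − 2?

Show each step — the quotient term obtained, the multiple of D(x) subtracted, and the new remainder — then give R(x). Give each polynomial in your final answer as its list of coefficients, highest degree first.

Step 1: lead(6x⁶ + 40x⁵ + 69x⁴ + 8x³ − 21x² − 40x + 19) ÷ lead(D) = 6x⁶ ÷ 3x² = 2x⁴. Subtract (2x⁴)·D = 6x⁶ + 16x⁵ − 4x⁴. Remainder: 24x⁵ + 73x⁴ + 8x³ − 21x² − 40x + 19.
Step 2: lead(24x⁵ + 73x⁴ + 8x³ − 21x² − 40x + 19) ÷ lead(D) = 24x⁵ ÷ 3x² = 8x³. Subtract (8x³)·D = 24x⁵ + 64x⁴ − 16x³. Remainder: 9x⁴ + 24x³ − 21x² − 40x + 19.
Step 3: lead(9x⁴ + 24x³ − 21x² − 40x + 19) ÷ lead(D) = 9x⁴ ÷ 3x² = 3x². Subtract (3x²)·D = 9x⁴ + 24x³ − 6x². Remainder: −15x² − 40x + 19.
Step 4: lead(−15x² − 40x + 19) ÷ lead(D) = −15x² ÷ 3x² = −5. Subtract (−5)·D = −15x² − 40x + 10. Remainder: 9.

R = [9]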